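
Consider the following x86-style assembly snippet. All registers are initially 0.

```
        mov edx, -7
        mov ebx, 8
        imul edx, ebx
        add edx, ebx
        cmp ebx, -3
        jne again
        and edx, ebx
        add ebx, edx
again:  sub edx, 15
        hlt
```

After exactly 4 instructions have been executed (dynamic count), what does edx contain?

-48

mov edx, -7 → edx=-7
mov ebx, 8 → ebx=8
imul edx, ebx → edx=(-7)*8=-56
add edx, ebx → edx=(-56)+8=-48
After step 4: edx = -48.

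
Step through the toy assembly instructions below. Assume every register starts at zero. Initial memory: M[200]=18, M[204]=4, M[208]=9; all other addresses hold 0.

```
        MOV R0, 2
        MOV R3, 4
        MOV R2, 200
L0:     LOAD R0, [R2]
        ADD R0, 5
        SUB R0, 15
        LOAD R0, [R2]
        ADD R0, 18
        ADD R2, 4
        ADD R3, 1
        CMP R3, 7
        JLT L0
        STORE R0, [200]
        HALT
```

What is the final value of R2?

212

R0=2
R3=4
R2=200
R0=M[200]=18
R0=18+5=23
R0=23-15=8
R0=M[200]=18
R0=18+18=36
R2=200+4=204
R3=4+1=5
CMP R3, 7  (cmp 5,7)
JLT L0: taken
R0=M[204]=4
R0=4+5=9
R0=9-15=-6
R0=M[204]=4
R0=4+18=22
R2=204+4=208
R3=5+1=6
CMP R3, 7  (cmp 6,7)
JLT L0: taken
R0=M[208]=9
R0=9+5=14
R0=14-15=-1
R0=M[208]=9
R0=9+18=27
R2=208+4=212
R3=6+1=7
CMP R3, 7  (cmp 7,7)
JLT L0: not taken
STORE R0, [200] → M[200]=27
halt.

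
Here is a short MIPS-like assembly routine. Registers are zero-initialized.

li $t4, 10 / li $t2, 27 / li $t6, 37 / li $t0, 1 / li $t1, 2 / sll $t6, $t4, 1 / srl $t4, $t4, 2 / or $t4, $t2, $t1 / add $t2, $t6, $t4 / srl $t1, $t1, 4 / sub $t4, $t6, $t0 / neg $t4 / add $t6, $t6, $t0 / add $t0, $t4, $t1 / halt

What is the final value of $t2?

47

after li $t4, 10: $t4=10
after li $t2, 27: $t2=27
after li $t6, 37: $t6=37
after li $t0, 1: $t0=1
after li $t1, 2: $t1=2
after sll $t6, $t4, 1: $t6=10<<1=20
after srl $t4, $t4, 2: $t4=10>>2=2
after or $t4, $t2, $t1: $t4=27|2=27
after add $t2, $t6, $t4: $t2=20+27=47
after srl $t1, $t1, 4: $t1=2>>4=0
after sub $t4, $t6, $t0: $t4=20-1=19
after neg $t4: $t4=-(19)=-19
after add $t6, $t6, $t0: $t6=20+1=21
after add $t0, $t4, $t1: $t0=(-19)+0=-19
halt.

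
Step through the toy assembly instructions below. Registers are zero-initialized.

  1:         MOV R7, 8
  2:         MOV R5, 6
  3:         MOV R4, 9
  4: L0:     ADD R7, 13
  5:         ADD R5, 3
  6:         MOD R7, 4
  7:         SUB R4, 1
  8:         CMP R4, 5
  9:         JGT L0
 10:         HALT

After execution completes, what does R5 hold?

MOV R7, 8 → R7=8
MOV R5, 6 → R5=6
MOV R4, 9 → R4=9
ADD R7, 13 → R7=8+13=21
ADD R5, 3 → R5=6+3=9
MOD R7, 4 → R7=21%4=1
SUB R4, 1 → R4=9-1=8
CMP R4, 5  (cmp 8,5)
JGT L0: taken
ADD R7, 13 → R7=1+13=14
ADD R5, 3 → R5=9+3=12
MOD R7, 4 → R7=14%4=2
SUB R4, 1 → R4=8-1=7
CMP R4, 5  (cmp 7,5)
JGT L0: taken
ADD R7, 13 → R7=2+13=15
ADD R5, 3 → R5=12+3=15
MOD R7, 4 → R7=15%4=3
SUB R4, 1 → R4=7-1=6
CMP R4, 5  (cmp 6,5)
JGT L0: taken
ADD R7, 13 → R7=3+13=16
ADD R5, 3 → R5=15+3=18
MOD R7, 4 → R7=16%4=0
SUB R4, 1 → R4=6-1=5
CMP R4, 5  (cmp 5,5)
JGT L0: not taken
halt.

18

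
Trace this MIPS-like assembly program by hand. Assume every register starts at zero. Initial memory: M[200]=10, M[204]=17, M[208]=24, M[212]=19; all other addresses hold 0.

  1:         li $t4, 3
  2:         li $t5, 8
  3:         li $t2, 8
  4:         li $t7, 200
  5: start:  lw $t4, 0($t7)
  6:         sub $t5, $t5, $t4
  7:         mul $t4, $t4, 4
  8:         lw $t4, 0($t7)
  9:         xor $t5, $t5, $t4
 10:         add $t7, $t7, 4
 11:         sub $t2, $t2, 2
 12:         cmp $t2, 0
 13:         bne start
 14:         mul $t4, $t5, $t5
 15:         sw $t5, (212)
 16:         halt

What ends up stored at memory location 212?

$t4=3
$t5=8
$t2=8
$t7=200
$t4=M[200]=10
$t5=8-10=-2
$t4=10*4=40
$t4=M[200]=10
$t5=(-2)^10=-12
$t7=200+4=204
$t2=8-2=6
cmp $t2, 0  (cmp 6,0)
bne start: taken
$t4=M[204]=17
$t5=(-12)-17=-29
$t4=17*4=68
$t4=M[204]=17
$t5=(-29)^17=-14
$t7=204+4=208
$t2=6-2=4
cmp $t2, 0  (cmp 4,0)
bne start: taken
$t4=M[208]=24
$t5=(-14)-24=-38
$t4=24*4=96
$t4=M[208]=24
$t5=(-38)^24=-62
$t7=208+4=212
$t2=4-2=2
cmp $t2, 0  (cmp 2,0)
bne start: taken
$t4=M[212]=19
$t5=(-62)-19=-81
$t4=19*4=76
$t4=M[212]=19
$t5=(-81)^19=-68
$t7=212+4=216
$t2=2-2=0
cmp $t2, 0  (cmp 0,0)
bne start: not taken
$t4=(-68)*(-68)=4624
sw $t5, (212) → M[212]=-68
halt.

-68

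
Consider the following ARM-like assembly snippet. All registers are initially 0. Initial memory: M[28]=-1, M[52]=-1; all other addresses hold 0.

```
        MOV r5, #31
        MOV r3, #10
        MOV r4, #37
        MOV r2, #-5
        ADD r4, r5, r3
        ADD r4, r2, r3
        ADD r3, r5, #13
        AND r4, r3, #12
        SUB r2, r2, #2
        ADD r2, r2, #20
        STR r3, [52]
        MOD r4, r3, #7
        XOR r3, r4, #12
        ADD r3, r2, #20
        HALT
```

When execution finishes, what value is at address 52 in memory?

44

after MOV r5, #31: r5=31
after MOV r3, #10: r3=10
after MOV r4, #37: r4=37
after MOV r2, #-5: r2=-5
after ADD r4, r5, r3: r4=31+10=41
after ADD r4, r2, r3: r4=(-5)+10=5
after ADD r3, r5, #13: r3=31+13=44
after AND r4, r3, #12: r4=44&12=12
after SUB r2, r2, #2: r2=(-5)-2=-7
after ADD r2, r2, #20: r2=(-7)+20=13
STR r3, [52] → M[52]=44
after MOD r4, r3, #7: r4=44%7=2
after XOR r3, r4, #12: r3=2^12=14
after ADD r3, r2, #20: r3=13+20=33
halt.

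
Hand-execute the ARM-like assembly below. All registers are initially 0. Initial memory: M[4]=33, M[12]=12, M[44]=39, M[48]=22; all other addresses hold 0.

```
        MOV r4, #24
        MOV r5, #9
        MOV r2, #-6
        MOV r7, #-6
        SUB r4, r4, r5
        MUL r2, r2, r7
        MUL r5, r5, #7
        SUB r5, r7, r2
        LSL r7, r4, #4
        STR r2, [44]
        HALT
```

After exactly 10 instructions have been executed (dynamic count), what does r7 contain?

MOV r4, #24 → r4=24
MOV r5, #9 → r5=9
MOV r2, #-6 → r2=-6
MOV r7, #-6 → r7=-6
SUB r4, r4, r5 → r4=24-9=15
MUL r2, r2, r7 → r2=(-6)*(-6)=36
MUL r5, r5, #7 → r5=9*7=63
SUB r5, r7, r2 → r5=(-6)-36=-42
LSL r7, r4, #4 → r7=15<<4=240
STR r2, [44] → M[44]=36
After step 10: r7 = 240.

240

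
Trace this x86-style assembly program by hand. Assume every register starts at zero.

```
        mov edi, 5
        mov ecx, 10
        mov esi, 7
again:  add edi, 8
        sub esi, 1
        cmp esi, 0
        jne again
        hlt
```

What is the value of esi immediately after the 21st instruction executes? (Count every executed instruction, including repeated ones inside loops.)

mov edi, 5 → edi=5
mov ecx, 10 → ecx=10
mov esi, 7 → esi=7
add edi, 8 → edi=5+8=13
sub esi, 1 → esi=7-1=6
cmp esi, 0  (cmp 6,0)
jne again: taken
add edi, 8 → edi=13+8=21
sub esi, 1 → esi=6-1=5
cmp esi, 0  (cmp 5,0)
jne again: taken
add edi, 8 → edi=21+8=29
sub esi, 1 → esi=5-1=4
cmp esi, 0  (cmp 4,0)
jne again: taken
add edi, 8 → edi=29+8=37
sub esi, 1 → esi=4-1=3
cmp esi, 0  (cmp 3,0)
jne again: taken
add edi, 8 → edi=37+8=45
sub esi, 1 → esi=3-1=2
After step 21: esi = 2.

2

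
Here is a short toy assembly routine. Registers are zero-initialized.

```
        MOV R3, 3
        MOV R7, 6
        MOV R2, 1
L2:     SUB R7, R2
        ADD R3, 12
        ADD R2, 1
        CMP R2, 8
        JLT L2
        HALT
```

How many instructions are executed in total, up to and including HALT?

MOV R3, 3 → R3=3
MOV R7, 6 → R7=6
MOV R2, 1 → R2=1
SUB R7, R2 → R7=6-1=5
ADD R3, 12 → R3=3+12=15
ADD R2, 1 → R2=1+1=2
CMP R2, 8  (cmp 2,8)
JLT L2: taken
SUB R7, R2 → R7=5-2=3
ADD R3, 12 → R3=15+12=27
ADD R2, 1 → R2=2+1=3
CMP R2, 8  (cmp 3,8)
JLT L2: taken
SUB R7, R2 → R7=3-3=0
ADD R3, 12 → R3=27+12=39
ADD R2, 1 → R2=3+1=4
CMP R2, 8  (cmp 4,8)
JLT L2: taken
SUB R7, R2 → R7=0-4=-4
ADD R3, 12 → R3=39+12=51
ADD R2, 1 → R2=4+1=5
CMP R2, 8  (cmp 5,8)
JLT L2: taken
SUB R7, R2 → R7=(-4)-5=-9
ADD R3, 12 → R3=51+12=63
ADD R2, 1 → R2=5+1=6
CMP R2, 8  (cmp 6,8)
JLT L2: taken
SUB R7, R2 → R7=(-9)-6=-15
ADD R3, 12 → R3=63+12=75
ADD R2, 1 → R2=6+1=7
CMP R2, 8  (cmp 7,8)
JLT L2: taken
SUB R7, R2 → R7=(-15)-7=-22
ADD R3, 12 → R3=75+12=87
ADD R2, 1 → R2=7+1=8
CMP R2, 8  (cmp 8,8)
JLT L2: not taken
halt.
Total executed instructions: 39.

39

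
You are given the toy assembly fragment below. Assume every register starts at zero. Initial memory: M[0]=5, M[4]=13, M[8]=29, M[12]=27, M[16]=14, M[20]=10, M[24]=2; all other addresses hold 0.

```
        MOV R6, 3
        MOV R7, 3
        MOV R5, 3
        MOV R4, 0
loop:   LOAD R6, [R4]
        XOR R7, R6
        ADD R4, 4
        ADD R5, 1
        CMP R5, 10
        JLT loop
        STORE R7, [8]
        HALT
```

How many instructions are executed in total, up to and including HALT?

48

R6=3
R7=3
R5=3
R4=0
R6=M[0]=5
R7=3^5=6
R4=0+4=4
R5=3+1=4
CMP R5, 10  (cmp 4,10)
JLT loop: taken
R6=M[4]=13
R7=6^13=11
R4=4+4=8
R5=4+1=5
CMP R5, 10  (cmp 5,10)
JLT loop: taken
R6=M[8]=29
R7=11^29=22
R4=8+4=12
R5=5+1=6
CMP R5, 10  (cmp 6,10)
JLT loop: taken
R6=M[12]=27
R7=22^27=13
R4=12+4=16
R5=6+1=7
CMP R5, 10  (cmp 7,10)
JLT loop: taken
R6=M[16]=14
R7=13^14=3
R4=16+4=20
R5=7+1=8
CMP R5, 10  (cmp 8,10)
JLT loop: taken
R6=M[20]=10
R7=3^10=9
R4=20+4=24
R5=8+1=9
CMP R5, 10  (cmp 9,10)
JLT loop: taken
R6=M[24]=2
R7=9^2=11
R4=24+4=28
R5=9+1=10
CMP R5, 10  (cmp 10,10)
JLT loop: not taken
STORE R7, [8] → M[8]=11
halt.
Total executed instructions: 48.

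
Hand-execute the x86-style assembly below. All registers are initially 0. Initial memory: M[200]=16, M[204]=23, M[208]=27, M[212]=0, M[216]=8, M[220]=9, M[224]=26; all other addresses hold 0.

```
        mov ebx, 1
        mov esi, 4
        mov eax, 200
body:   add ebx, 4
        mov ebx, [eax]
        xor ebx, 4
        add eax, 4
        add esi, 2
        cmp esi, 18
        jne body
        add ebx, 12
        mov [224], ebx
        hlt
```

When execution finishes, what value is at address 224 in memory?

42

mov ebx, 1 → ebx=1
mov esi, 4 → esi=4
mov eax, 200 → eax=200
add ebx, 4 → ebx=1+4=5
mov ebx, [eax] → ebx=M[200]=16
xor ebx, 4 → ebx=16^4=20
add eax, 4 → eax=200+4=204
add esi, 2 → esi=4+2=6
cmp esi, 18  (cmp 6,18)
jne body: taken
add ebx, 4 → ebx=20+4=24
mov ebx, [eax] → ebx=M[204]=23
xor ebx, 4 → ebx=23^4=19
add eax, 4 → eax=204+4=208
add esi, 2 → esi=6+2=8
cmp esi, 18  (cmp 8,18)
jne body: taken
add ebx, 4 → ebx=19+4=23
mov ebx, [eax] → ebx=M[208]=27
xor ebx, 4 → ebx=27^4=31
add eax, 4 → eax=208+4=212
add esi, 2 → esi=8+2=10
cmp esi, 18  (cmp 10,18)
jne body: taken
add ebx, 4 → ebx=31+4=35
mov ebx, [eax] → ebx=M[212]=0
xor ebx, 4 → ebx=0^4=4
add eax, 4 → eax=212+4=216
add esi, 2 → esi=10+2=12
cmp esi, 18  (cmp 12,18)
jne body: taken
add ebx, 4 → ebx=4+4=8
mov ebx, [eax] → ebx=M[216]=8
xor ebx, 4 → ebx=8^4=12
add eax, 4 → eax=216+4=220
add esi, 2 → esi=12+2=14
cmp esi, 18  (cmp 14,18)
jne body: taken
add ebx, 4 → ebx=12+4=16
mov ebx, [eax] → ebx=M[220]=9
xor ebx, 4 → ebx=9^4=13
add eax, 4 → eax=220+4=224
add esi, 2 → esi=14+2=16
cmp esi, 18  (cmp 16,18)
jne body: taken
add ebx, 4 → ebx=13+4=17
mov ebx, [eax] → ebx=M[224]=26
xor ebx, 4 → ebx=26^4=30
add eax, 4 → eax=224+4=228
add esi, 2 → esi=16+2=18
cmp esi, 18  (cmp 18,18)
jne body: not taken
add ebx, 12 → ebx=30+12=42
mov [224], ebx → M[224]=42
halt.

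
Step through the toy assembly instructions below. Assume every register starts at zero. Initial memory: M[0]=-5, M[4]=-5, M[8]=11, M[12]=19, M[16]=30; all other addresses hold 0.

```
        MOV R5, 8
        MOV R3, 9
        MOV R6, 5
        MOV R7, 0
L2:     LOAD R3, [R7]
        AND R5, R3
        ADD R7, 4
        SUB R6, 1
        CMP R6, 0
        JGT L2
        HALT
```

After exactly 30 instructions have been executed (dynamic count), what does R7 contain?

16

MOV R5, 8 → R5=8
MOV R3, 9 → R3=9
MOV R6, 5 → R6=5
MOV R7, 0 → R7=0
LOAD R3, [R7] → R3=M[0]=-5
AND R5, R3 → R5=8&(-5)=8
ADD R7, 4 → R7=0+4=4
SUB R6, 1 → R6=5-1=4
CMP R6, 0  (cmp 4,0)
JGT L2: taken
LOAD R3, [R7] → R3=M[4]=-5
AND R5, R3 → R5=8&(-5)=8
ADD R7, 4 → R7=4+4=8
SUB R6, 1 → R6=4-1=3
CMP R6, 0  (cmp 3,0)
JGT L2: taken
LOAD R3, [R7] → R3=M[8]=11
AND R5, R3 → R5=8&11=8
ADD R7, 4 → R7=8+4=12
SUB R6, 1 → R6=3-1=2
CMP R6, 0  (cmp 2,0)
JGT L2: taken
LOAD R3, [R7] → R3=M[12]=19
AND R5, R3 → R5=8&19=0
ADD R7, 4 → R7=12+4=16
SUB R6, 1 → R6=2-1=1
CMP R6, 0  (cmp 1,0)
JGT L2: taken
LOAD R3, [R7] → R3=M[16]=30
AND R5, R3 → R5=0&30=0
After step 30: R7 = 16.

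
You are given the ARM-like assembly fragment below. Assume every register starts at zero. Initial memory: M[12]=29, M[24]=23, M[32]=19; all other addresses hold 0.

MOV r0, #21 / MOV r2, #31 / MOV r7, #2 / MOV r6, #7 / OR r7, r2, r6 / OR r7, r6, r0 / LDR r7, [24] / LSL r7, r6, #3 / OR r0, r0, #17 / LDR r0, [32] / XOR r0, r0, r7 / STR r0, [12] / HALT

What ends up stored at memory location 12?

MOV r0, #21 → r0=21
MOV r2, #31 → r2=31
MOV r7, #2 → r7=2
MOV r6, #7 → r6=7
OR r7, r2, r6 → r7=31|7=31
OR r7, r6, r0 → r7=7|21=23
LDR r7, [24] → r7=M[24]=23
LSL r7, r6, #3 → r7=7<<3=56
OR r0, r0, #17 → r0=21|17=21
LDR r0, [32] → r0=M[32]=19
XOR r0, r0, r7 → r0=19^56=43
STR r0, [12] → M[12]=43
halt.

43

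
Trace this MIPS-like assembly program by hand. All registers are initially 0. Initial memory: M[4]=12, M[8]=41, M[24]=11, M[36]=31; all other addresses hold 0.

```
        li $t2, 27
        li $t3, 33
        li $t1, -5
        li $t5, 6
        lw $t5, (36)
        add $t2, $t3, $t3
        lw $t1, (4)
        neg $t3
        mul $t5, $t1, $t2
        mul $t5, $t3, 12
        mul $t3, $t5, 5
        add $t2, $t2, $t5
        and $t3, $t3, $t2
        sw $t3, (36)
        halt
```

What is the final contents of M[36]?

li $t2, 27 → $t2=27
li $t3, 33 → $t3=33
li $t1, -5 → $t1=-5
li $t5, 6 → $t5=6
lw $t5, (36) → $t5=M[36]=31
add $t2, $t3, $t3 → $t2=33+33=66
lw $t1, (4) → $t1=M[4]=12
neg $t3 → $t3=-(33)=-33
mul $t5, $t1, $t2 → $t5=12*66=792
mul $t5, $t3, 12 → $t5=(-33)*12=-396
mul $t3, $t5, 5 → $t3=(-396)*5=-1980
add $t2, $t2, $t5 → $t2=66+(-396)=-330
and $t3, $t3, $t2 → $t3=(-1980)&(-330)=-2044
sw $t3, (36) → M[36]=-2044
halt.

-2044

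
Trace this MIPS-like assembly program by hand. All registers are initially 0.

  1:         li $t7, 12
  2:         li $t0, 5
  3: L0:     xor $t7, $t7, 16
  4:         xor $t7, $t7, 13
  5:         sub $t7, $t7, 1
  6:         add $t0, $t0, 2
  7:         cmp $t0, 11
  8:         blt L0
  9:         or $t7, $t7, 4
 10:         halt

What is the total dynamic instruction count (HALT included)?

$t7=12
$t0=5
$t7=12^16=28
$t7=28^13=17
$t7=17-1=16
$t0=5+2=7
cmp $t0, 11  (cmp 7,11)
blt L0: taken
$t7=16^16=0
$t7=0^13=13
$t7=13-1=12
$t0=7+2=9
cmp $t0, 11  (cmp 9,11)
blt L0: taken
$t7=12^16=28
$t7=28^13=17
$t7=17-1=16
$t0=9+2=11
cmp $t0, 11  (cmp 11,11)
blt L0: not taken
$t7=16|4=20
halt.
Total executed instructions: 22.

22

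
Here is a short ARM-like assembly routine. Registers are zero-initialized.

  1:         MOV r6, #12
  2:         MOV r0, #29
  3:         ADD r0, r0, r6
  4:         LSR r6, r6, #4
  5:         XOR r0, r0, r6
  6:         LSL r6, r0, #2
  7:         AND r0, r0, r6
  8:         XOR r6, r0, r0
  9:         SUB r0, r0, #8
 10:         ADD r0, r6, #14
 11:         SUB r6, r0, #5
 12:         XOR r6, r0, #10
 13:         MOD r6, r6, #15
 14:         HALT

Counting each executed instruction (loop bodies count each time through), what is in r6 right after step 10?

0

r6=12
r0=29
r0=29+12=41
r6=12>>4=0
r0=41^0=41
r6=41<<2=164
r0=41&164=32
r6=32^32=0
r0=32-8=24
r0=0+14=14
After step 10: r6 = 0.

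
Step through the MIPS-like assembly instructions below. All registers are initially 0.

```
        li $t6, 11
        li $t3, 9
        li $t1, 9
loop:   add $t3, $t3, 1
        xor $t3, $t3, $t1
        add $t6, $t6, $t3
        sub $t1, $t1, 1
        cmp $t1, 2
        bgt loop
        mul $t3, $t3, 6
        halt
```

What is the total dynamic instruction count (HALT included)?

47

li $t6, 11 → $t6=11
li $t3, 9 → $t3=9
li $t1, 9 → $t1=9
add $t3, $t3, 1 → $t3=9+1=10
xor $t3, $t3, $t1 → $t3=10^9=3
add $t6, $t6, $t3 → $t6=11+3=14
sub $t1, $t1, 1 → $t1=9-1=8
cmp $t1, 2  (cmp 8,2)
bgt loop: taken
add $t3, $t3, 1 → $t3=3+1=4
xor $t3, $t3, $t1 → $t3=4^8=12
add $t6, $t6, $t3 → $t6=14+12=26
sub $t1, $t1, 1 → $t1=8-1=7
cmp $t1, 2  (cmp 7,2)
bgt loop: taken
add $t3, $t3, 1 → $t3=12+1=13
xor $t3, $t3, $t1 → $t3=13^7=10
add $t6, $t6, $t3 → $t6=26+10=36
sub $t1, $t1, 1 → $t1=7-1=6
cmp $t1, 2  (cmp 6,2)
bgt loop: taken
add $t3, $t3, 1 → $t3=10+1=11
xor $t3, $t3, $t1 → $t3=11^6=13
add $t6, $t6, $t3 → $t6=36+13=49
sub $t1, $t1, 1 → $t1=6-1=5
cmp $t1, 2  (cmp 5,2)
bgt loop: taken
add $t3, $t3, 1 → $t3=13+1=14
xor $t3, $t3, $t1 → $t3=14^5=11
add $t6, $t6, $t3 → $t6=49+11=60
sub $t1, $t1, 1 → $t1=5-1=4
cmp $t1, 2  (cmp 4,2)
bgt loop: taken
add $t3, $t3, 1 → $t3=11+1=12
xor $t3, $t3, $t1 → $t3=12^4=8
add $t6, $t6, $t3 → $t6=60+8=68
sub $t1, $t1, 1 → $t1=4-1=3
cmp $t1, 2  (cmp 3,2)
bgt loop: taken
add $t3, $t3, 1 → $t3=8+1=9
xor $t3, $t3, $t1 → $t3=9^3=10
add $t6, $t6, $t3 → $t6=68+10=78
sub $t1, $t1, 1 → $t1=3-1=2
cmp $t1, 2  (cmp 2,2)
bgt loop: not taken
mul $t3, $t3, 6 → $t3=10*6=60
halt.
Total executed instructions: 47.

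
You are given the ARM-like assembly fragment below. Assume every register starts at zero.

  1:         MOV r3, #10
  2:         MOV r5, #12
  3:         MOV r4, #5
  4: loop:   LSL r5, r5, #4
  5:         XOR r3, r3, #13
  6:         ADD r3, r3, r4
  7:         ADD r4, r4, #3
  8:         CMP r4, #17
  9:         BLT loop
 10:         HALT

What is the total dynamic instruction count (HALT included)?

r3=10
r5=12
r4=5
r5=12<<4=192
r3=10^13=7
r3=7+5=12
r4=5+3=8
CMP r4, #17  (cmp 8,17)
BLT loop: taken
r5=192<<4=3072
r3=12^13=1
r3=1+8=9
r4=8+3=11
CMP r4, #17  (cmp 11,17)
BLT loop: taken
r5=3072<<4=49152
r3=9^13=4
r3=4+11=15
r4=11+3=14
CMP r4, #17  (cmp 14,17)
BLT loop: taken
r5=49152<<4=786432
r3=15^13=2
r3=2+14=16
r4=14+3=17
CMP r4, #17  (cmp 17,17)
BLT loop: not taken
halt.
Total executed instructions: 28.

28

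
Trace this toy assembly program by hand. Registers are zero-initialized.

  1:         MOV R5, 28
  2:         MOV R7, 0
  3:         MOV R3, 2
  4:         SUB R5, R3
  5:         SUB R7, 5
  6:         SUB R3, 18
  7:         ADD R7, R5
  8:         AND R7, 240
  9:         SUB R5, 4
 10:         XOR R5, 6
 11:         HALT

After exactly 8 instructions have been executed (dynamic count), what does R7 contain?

MOV R5, 28 → R5=28
MOV R7, 0 → R7=0
MOV R3, 2 → R3=2
SUB R5, R3 → R5=28-2=26
SUB R7, 5 → R7=0-5=-5
SUB R3, 18 → R3=2-18=-16
ADD R7, R5 → R7=(-5)+26=21
AND R7, 240 → R7=21&240=16
After step 8: R7 = 16.

16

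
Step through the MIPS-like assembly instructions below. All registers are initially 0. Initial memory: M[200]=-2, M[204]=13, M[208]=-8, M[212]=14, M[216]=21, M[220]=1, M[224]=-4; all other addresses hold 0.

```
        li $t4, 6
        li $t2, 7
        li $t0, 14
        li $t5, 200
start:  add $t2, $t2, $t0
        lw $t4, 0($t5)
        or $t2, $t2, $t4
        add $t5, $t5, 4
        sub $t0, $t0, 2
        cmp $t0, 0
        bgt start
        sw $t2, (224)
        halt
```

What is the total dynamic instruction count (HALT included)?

55

$t4=6
$t2=7
$t0=14
$t5=200
$t2=7+14=21
$t4=M[200]=-2
$t2=21|(-2)=-1
$t5=200+4=204
$t0=14-2=12
cmp $t0, 0  (cmp 12,0)
bgt start: taken
$t2=(-1)+12=11
$t4=M[204]=13
$t2=11|13=15
$t5=204+4=208
$t0=12-2=10
cmp $t0, 0  (cmp 10,0)
bgt start: taken
$t2=15+10=25
$t4=M[208]=-8
$t2=25|(-8)=-7
$t5=208+4=212
$t0=10-2=8
cmp $t0, 0  (cmp 8,0)
bgt start: taken
$t2=(-7)+8=1
$t4=M[212]=14
$t2=1|14=15
$t5=212+4=216
$t0=8-2=6
cmp $t0, 0  (cmp 6,0)
bgt start: taken
$t2=15+6=21
$t4=M[216]=21
$t2=21|21=21
$t5=216+4=220
$t0=6-2=4
cmp $t0, 0  (cmp 4,0)
bgt start: taken
$t2=21+4=25
$t4=M[220]=1
$t2=25|1=25
$t5=220+4=224
$t0=4-2=2
cmp $t0, 0  (cmp 2,0)
bgt start: taken
$t2=25+2=27
$t4=M[224]=-4
$t2=27|(-4)=-1
$t5=224+4=228
$t0=2-2=0
cmp $t0, 0  (cmp 0,0)
bgt start: not taken
sw $t2, (224) → M[224]=-1
halt.
Total executed instructions: 55.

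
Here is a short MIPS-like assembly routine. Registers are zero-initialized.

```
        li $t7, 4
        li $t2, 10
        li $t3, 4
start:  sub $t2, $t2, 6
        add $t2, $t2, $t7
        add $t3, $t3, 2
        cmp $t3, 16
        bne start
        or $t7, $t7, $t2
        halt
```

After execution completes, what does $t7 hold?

after li $t7, 4: $t7=4
after li $t2, 10: $t2=10
after li $t3, 4: $t3=4
after sub $t2, $t2, 6: $t2=10-6=4
after add $t2, $t2, $t7: $t2=4+4=8
after add $t3, $t3, 2: $t3=4+2=6
cmp $t3, 16  (cmp 6,16)
bne start: taken
after sub $t2, $t2, 6: $t2=8-6=2
after add $t2, $t2, $t7: $t2=2+4=6
after add $t3, $t3, 2: $t3=6+2=8
cmp $t3, 16  (cmp 8,16)
bne start: taken
after sub $t2, $t2, 6: $t2=6-6=0
after add $t2, $t2, $t7: $t2=0+4=4
after add $t3, $t3, 2: $t3=8+2=10
cmp $t3, 16  (cmp 10,16)
bne start: taken
after sub $t2, $t2, 6: $t2=4-6=-2
after add $t2, $t2, $t7: $t2=(-2)+4=2
after add $t3, $t3, 2: $t3=10+2=12
cmp $t3, 16  (cmp 12,16)
bne start: taken
after sub $t2, $t2, 6: $t2=2-6=-4
after add $t2, $t2, $t7: $t2=(-4)+4=0
after add $t3, $t3, 2: $t3=12+2=14
cmp $t3, 16  (cmp 14,16)
bne start: taken
after sub $t2, $t2, 6: $t2=0-6=-6
after add $t2, $t2, $t7: $t2=(-6)+4=-2
after add $t3, $t3, 2: $t3=14+2=16
cmp $t3, 16  (cmp 16,16)
bne start: not taken
after or $t7, $t7, $t2: $t7=4|(-2)=-2
halt.

-2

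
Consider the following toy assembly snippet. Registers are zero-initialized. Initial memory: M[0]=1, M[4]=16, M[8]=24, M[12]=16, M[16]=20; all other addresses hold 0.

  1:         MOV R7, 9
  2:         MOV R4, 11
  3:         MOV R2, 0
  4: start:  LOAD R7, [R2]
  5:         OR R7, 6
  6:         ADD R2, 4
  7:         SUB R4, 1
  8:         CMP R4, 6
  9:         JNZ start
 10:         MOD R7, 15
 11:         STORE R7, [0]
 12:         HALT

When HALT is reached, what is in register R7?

MOV R7, 9 → R7=9
MOV R4, 11 → R4=11
MOV R2, 0 → R2=0
LOAD R7, [R2] → R7=M[0]=1
OR R7, 6 → R7=1|6=7
ADD R2, 4 → R2=0+4=4
SUB R4, 1 → R4=11-1=10
CMP R4, 6  (cmp 10,6)
JNZ start: taken
LOAD R7, [R2] → R7=M[4]=16
OR R7, 6 → R7=16|6=22
ADD R2, 4 → R2=4+4=8
SUB R4, 1 → R4=10-1=9
CMP R4, 6  (cmp 9,6)
JNZ start: taken
LOAD R7, [R2] → R7=M[8]=24
OR R7, 6 → R7=24|6=30
ADD R2, 4 → R2=8+4=12
SUB R4, 1 → R4=9-1=8
CMP R4, 6  (cmp 8,6)
JNZ start: taken
LOAD R7, [R2] → R7=M[12]=16
OR R7, 6 → R7=16|6=22
ADD R2, 4 → R2=12+4=16
SUB R4, 1 → R4=8-1=7
CMP R4, 6  (cmp 7,6)
JNZ start: taken
LOAD R7, [R2] → R7=M[16]=20
OR R7, 6 → R7=20|6=22
ADD R2, 4 → R2=16+4=20
SUB R4, 1 → R4=7-1=6
CMP R4, 6  (cmp 6,6)
JNZ start: not taken
MOD R7, 15 → R7=22%15=7
STORE R7, [0] → M[0]=7
halt.

7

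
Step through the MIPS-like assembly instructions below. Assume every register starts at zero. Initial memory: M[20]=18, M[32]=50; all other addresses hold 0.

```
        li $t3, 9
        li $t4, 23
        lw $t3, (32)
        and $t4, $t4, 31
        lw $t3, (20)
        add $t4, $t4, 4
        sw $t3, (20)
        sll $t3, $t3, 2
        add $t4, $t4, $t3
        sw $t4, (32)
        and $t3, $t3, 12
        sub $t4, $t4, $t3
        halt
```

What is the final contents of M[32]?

li $t3, 9 → $t3=9
li $t4, 23 → $t4=23
lw $t3, (32) → $t3=M[32]=50
and $t4, $t4, 31 → $t4=23&31=23
lw $t3, (20) → $t3=M[20]=18
add $t4, $t4, 4 → $t4=23+4=27
sw $t3, (20) → M[20]=18
sll $t3, $t3, 2 → $t3=18<<2=72
add $t4, $t4, $t3 → $t4=27+72=99
sw $t4, (32) → M[32]=99
and $t3, $t3, 12 → $t3=72&12=8
sub $t4, $t4, $t3 → $t4=99-8=91
halt.

99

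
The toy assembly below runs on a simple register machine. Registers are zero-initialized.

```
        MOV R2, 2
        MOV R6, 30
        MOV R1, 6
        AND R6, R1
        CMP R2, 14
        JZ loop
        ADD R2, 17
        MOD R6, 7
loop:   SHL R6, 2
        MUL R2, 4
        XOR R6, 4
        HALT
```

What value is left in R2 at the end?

76

MOV R2, 2 → R2=2
MOV R6, 30 → R6=30
MOV R1, 6 → R1=6
AND R6, R1 → R6=30&6=6
CMP R2, 14  (cmp 2,14)
JZ loop: not taken
ADD R2, 17 → R2=2+17=19
MOD R6, 7 → R6=6%7=6
SHL R6, 2 → R6=6<<2=24
MUL R2, 4 → R2=19*4=76
XOR R6, 4 → R6=24^4=28
halt.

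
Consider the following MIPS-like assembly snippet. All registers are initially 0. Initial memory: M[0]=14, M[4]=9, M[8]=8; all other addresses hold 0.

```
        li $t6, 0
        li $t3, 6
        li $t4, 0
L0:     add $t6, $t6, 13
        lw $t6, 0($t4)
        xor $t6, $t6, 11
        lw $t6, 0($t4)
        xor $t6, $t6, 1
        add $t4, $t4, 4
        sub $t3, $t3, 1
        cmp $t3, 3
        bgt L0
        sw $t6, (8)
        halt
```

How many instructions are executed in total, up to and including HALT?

$t6=0
$t3=6
$t4=0
$t6=0+13=13
$t6=M[0]=14
$t6=14^11=5
$t6=M[0]=14
$t6=14^1=15
$t4=0+4=4
$t3=6-1=5
cmp $t3, 3  (cmp 5,3)
bgt L0: taken
$t6=15+13=28
$t6=M[4]=9
$t6=9^11=2
$t6=M[4]=9
$t6=9^1=8
$t4=4+4=8
$t3=5-1=4
cmp $t3, 3  (cmp 4,3)
bgt L0: taken
$t6=8+13=21
$t6=M[8]=8
$t6=8^11=3
$t6=M[8]=8
$t6=8^1=9
$t4=8+4=12
$t3=4-1=3
cmp $t3, 3  (cmp 3,3)
bgt L0: not taken
sw $t6, (8) → M[8]=9
halt.
Total executed instructions: 32.

32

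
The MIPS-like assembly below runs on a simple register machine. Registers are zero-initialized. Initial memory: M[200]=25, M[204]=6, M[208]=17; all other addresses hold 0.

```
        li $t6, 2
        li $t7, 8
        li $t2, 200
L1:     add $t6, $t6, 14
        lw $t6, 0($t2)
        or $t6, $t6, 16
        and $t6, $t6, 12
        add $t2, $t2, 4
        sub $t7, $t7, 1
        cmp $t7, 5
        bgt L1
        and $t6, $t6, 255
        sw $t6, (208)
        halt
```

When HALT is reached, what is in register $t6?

after li $t6, 2: $t6=2
after li $t7, 8: $t7=8
after li $t2, 200: $t2=200
after add $t6, $t6, 14: $t6=2+14=16
after lw $t6, 0($t2): $t6=M[200]=25
after or $t6, $t6, 16: $t6=25|16=25
after and $t6, $t6, 12: $t6=25&12=8
after add $t2, $t2, 4: $t2=200+4=204
after sub $t7, $t7, 1: $t7=8-1=7
cmp $t7, 5  (cmp 7,5)
bgt L1: taken
after add $t6, $t6, 14: $t6=8+14=22
after lw $t6, 0($t2): $t6=M[204]=6
after or $t6, $t6, 16: $t6=6|16=22
after and $t6, $t6, 12: $t6=22&12=4
after add $t2, $t2, 4: $t2=204+4=208
after sub $t7, $t7, 1: $t7=7-1=6
cmp $t7, 5  (cmp 6,5)
bgt L1: taken
after add $t6, $t6, 14: $t6=4+14=18
after lw $t6, 0($t2): $t6=M[208]=17
after or $t6, $t6, 16: $t6=17|16=17
after and $t6, $t6, 12: $t6=17&12=0
after add $t2, $t2, 4: $t2=208+4=212
after sub $t7, $t7, 1: $t7=6-1=5
cmp $t7, 5  (cmp 5,5)
bgt L1: not taken
after and $t6, $t6, 255: $t6=0&255=0
sw $t6, (208) → M[208]=0
halt.

0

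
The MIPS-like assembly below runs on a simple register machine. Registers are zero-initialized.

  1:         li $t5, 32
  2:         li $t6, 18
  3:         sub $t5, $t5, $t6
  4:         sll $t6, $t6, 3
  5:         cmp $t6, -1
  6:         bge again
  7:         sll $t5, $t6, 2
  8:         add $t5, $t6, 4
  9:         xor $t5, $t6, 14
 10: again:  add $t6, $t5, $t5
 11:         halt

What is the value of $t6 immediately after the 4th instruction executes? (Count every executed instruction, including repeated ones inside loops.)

after li $t5, 32: $t5=32
after li $t6, 18: $t6=18
after sub $t5, $t5, $t6: $t5=32-18=14
after sll $t6, $t6, 3: $t6=18<<3=144
After step 4: $t6 = 144.

144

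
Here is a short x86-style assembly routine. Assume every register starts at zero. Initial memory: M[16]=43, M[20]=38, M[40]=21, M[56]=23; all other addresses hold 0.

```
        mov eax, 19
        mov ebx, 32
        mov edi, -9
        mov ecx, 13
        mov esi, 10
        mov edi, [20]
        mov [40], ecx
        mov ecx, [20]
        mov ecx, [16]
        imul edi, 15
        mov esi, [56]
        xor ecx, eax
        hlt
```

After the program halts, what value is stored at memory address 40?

mov eax, 19 → eax=19
mov ebx, 32 → ebx=32
mov edi, -9 → edi=-9
mov ecx, 13 → ecx=13
mov esi, 10 → esi=10
mov edi, [20] → edi=M[20]=38
mov [40], ecx → M[40]=13
mov ecx, [20] → ecx=M[20]=38
mov ecx, [16] → ecx=M[16]=43
imul edi, 15 → edi=38*15=570
mov esi, [56] → esi=M[56]=23
xor ecx, eax → ecx=43^19=56
halt.

13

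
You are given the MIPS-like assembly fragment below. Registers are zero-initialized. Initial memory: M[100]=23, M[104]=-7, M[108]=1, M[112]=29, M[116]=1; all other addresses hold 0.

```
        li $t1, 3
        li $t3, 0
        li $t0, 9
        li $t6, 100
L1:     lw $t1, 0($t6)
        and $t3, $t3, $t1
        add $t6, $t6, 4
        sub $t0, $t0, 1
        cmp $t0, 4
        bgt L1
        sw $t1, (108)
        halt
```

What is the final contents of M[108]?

1

li $t1, 3 → $t1=3
li $t3, 0 → $t3=0
li $t0, 9 → $t0=9
li $t6, 100 → $t6=100
lw $t1, 0($t6) → $t1=M[100]=23
and $t3, $t3, $t1 → $t3=0&23=0
add $t6, $t6, 4 → $t6=100+4=104
sub $t0, $t0, 1 → $t0=9-1=8
cmp $t0, 4  (cmp 8,4)
bgt L1: taken
lw $t1, 0($t6) → $t1=M[104]=-7
and $t3, $t3, $t1 → $t3=0&(-7)=0
add $t6, $t6, 4 → $t6=104+4=108
sub $t0, $t0, 1 → $t0=8-1=7
cmp $t0, 4  (cmp 7,4)
bgt L1: taken
lw $t1, 0($t6) → $t1=M[108]=1
and $t3, $t3, $t1 → $t3=0&1=0
add $t6, $t6, 4 → $t6=108+4=112
sub $t0, $t0, 1 → $t0=7-1=6
cmp $t0, 4  (cmp 6,4)
bgt L1: taken
lw $t1, 0($t6) → $t1=M[112]=29
and $t3, $t3, $t1 → $t3=0&29=0
add $t6, $t6, 4 → $t6=112+4=116
sub $t0, $t0, 1 → $t0=6-1=5
cmp $t0, 4  (cmp 5,4)
bgt L1: taken
lw $t1, 0($t6) → $t1=M[116]=1
and $t3, $t3, $t1 → $t3=0&1=0
add $t6, $t6, 4 → $t6=116+4=120
sub $t0, $t0, 1 → $t0=5-1=4
cmp $t0, 4  (cmp 4,4)
bgt L1: not taken
sw $t1, (108) → M[108]=1
halt.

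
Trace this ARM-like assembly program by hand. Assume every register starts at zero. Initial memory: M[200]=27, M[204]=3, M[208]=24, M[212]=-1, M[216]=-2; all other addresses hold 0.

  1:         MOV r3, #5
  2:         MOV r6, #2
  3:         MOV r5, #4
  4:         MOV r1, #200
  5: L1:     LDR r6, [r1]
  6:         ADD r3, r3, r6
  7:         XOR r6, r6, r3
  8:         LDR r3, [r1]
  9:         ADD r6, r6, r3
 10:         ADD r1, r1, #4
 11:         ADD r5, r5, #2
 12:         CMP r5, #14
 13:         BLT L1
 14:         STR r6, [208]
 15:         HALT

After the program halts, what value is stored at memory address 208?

1

after MOV r3, #5: r3=5
after MOV r6, #2: r6=2
after MOV r5, #4: r5=4
after MOV r1, #200: r1=200
after LDR r6, [r1]: r6=M[200]=27
after ADD r3, r3, r6: r3=5+27=32
after XOR r6, r6, r3: r6=27^32=59
after LDR r3, [r1]: r3=M[200]=27
after ADD r6, r6, r3: r6=59+27=86
after ADD r1, r1, #4: r1=200+4=204
after ADD r5, r5, #2: r5=4+2=6
CMP r5, #14  (cmp 6,14)
BLT L1: taken
after LDR r6, [r1]: r6=M[204]=3
after ADD r3, r3, r6: r3=27+3=30
after XOR r6, r6, r3: r6=3^30=29
after LDR r3, [r1]: r3=M[204]=3
after ADD r6, r6, r3: r6=29+3=32
after ADD r1, r1, #4: r1=204+4=208
after ADD r5, r5, #2: r5=6+2=8
CMP r5, #14  (cmp 8,14)
BLT L1: taken
after LDR r6, [r1]: r6=M[208]=24
after ADD r3, r3, r6: r3=3+24=27
after XOR r6, r6, r3: r6=24^27=3
after LDR r3, [r1]: r3=M[208]=24
after ADD r6, r6, r3: r6=3+24=27
after ADD r1, r1, #4: r1=208+4=212
after ADD r5, r5, #2: r5=8+2=10
CMP r5, #14  (cmp 10,14)
BLT L1: taken
after LDR r6, [r1]: r6=M[212]=-1
after ADD r3, r3, r6: r3=24+(-1)=23
after XOR r6, r6, r3: r6=(-1)^23=-24
after LDR r3, [r1]: r3=M[212]=-1
after ADD r6, r6, r3: r6=(-24)+(-1)=-25
after ADD r1, r1, #4: r1=212+4=216
after ADD r5, r5, #2: r5=10+2=12
CMP r5, #14  (cmp 12,14)
BLT L1: taken
after LDR r6, [r1]: r6=M[216]=-2
after ADD r3, r3, r6: r3=(-1)+(-2)=-3
after XOR r6, r6, r3: r6=(-2)^(-3)=3
after LDR r3, [r1]: r3=M[216]=-2
after ADD r6, r6, r3: r6=3+(-2)=1
after ADD r1, r1, #4: r1=216+4=220
after ADD r5, r5, #2: r5=12+2=14
CMP r5, #14  (cmp 14,14)
BLT L1: not taken
STR r6, [208] → M[208]=1
halt.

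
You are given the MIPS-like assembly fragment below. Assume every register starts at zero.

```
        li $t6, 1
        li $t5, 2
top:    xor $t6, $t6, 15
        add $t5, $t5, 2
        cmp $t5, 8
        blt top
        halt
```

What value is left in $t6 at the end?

li $t6, 1 → $t6=1
li $t5, 2 → $t5=2
xor $t6, $t6, 15 → $t6=1^15=14
add $t5, $t5, 2 → $t5=2+2=4
cmp $t5, 8  (cmp 4,8)
blt top: taken
xor $t6, $t6, 15 → $t6=14^15=1
add $t5, $t5, 2 → $t5=4+2=6
cmp $t5, 8  (cmp 6,8)
blt top: taken
xor $t6, $t6, 15 → $t6=1^15=14
add $t5, $t5, 2 → $t5=6+2=8
cmp $t5, 8  (cmp 8,8)
blt top: not taken
halt.

14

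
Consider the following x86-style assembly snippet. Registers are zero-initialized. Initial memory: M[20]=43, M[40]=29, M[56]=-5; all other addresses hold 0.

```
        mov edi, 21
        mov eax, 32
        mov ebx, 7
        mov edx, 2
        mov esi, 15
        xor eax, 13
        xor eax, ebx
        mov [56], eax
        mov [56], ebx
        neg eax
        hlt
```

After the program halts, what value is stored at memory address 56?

7

after mov edi, 21: edi=21
after mov eax, 32: eax=32
after mov ebx, 7: ebx=7
after mov edx, 2: edx=2
after mov esi, 15: esi=15
after xor eax, 13: eax=32^13=45
after xor eax, ebx: eax=45^7=42
mov [56], eax → M[56]=42
mov [56], ebx → M[56]=7
after neg eax: eax=-(42)=-42
halt.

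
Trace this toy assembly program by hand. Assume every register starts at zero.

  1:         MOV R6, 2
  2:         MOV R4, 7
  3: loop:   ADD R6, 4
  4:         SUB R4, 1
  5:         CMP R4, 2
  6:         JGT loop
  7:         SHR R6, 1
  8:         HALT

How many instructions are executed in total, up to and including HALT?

after MOV R6, 2: R6=2
after MOV R4, 7: R4=7
after ADD R6, 4: R6=2+4=6
after SUB R4, 1: R4=7-1=6
CMP R4, 2  (cmp 6,2)
JGT loop: taken
after ADD R6, 4: R6=6+4=10
after SUB R4, 1: R4=6-1=5
CMP R4, 2  (cmp 5,2)
JGT loop: taken
after ADD R6, 4: R6=10+4=14
after SUB R4, 1: R4=5-1=4
CMP R4, 2  (cmp 4,2)
JGT loop: taken
after ADD R6, 4: R6=14+4=18
after SUB R4, 1: R4=4-1=3
CMP R4, 2  (cmp 3,2)
JGT loop: taken
after ADD R6, 4: R6=18+4=22
after SUB R4, 1: R4=3-1=2
CMP R4, 2  (cmp 2,2)
JGT loop: not taken
after SHR R6, 1: R6=22>>1=11
halt.
Total executed instructions: 24.

24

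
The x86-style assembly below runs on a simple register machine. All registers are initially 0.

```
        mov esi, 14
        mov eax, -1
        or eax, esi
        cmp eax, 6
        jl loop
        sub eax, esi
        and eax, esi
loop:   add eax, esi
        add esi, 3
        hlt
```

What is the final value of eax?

13

mov esi, 14 → esi=14
mov eax, -1 → eax=-1
or eax, esi → eax=(-1)|14=-1
cmp eax, 6  (cmp -1,6)
jl loop: taken
add eax, esi → eax=(-1)+14=13
add esi, 3 → esi=14+3=17
halt.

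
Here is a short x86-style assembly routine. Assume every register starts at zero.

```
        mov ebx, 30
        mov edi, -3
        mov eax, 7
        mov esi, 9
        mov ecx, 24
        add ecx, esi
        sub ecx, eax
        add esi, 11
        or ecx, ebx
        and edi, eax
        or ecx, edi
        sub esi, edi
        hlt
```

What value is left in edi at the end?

5

ebx=30
edi=-3
eax=7
esi=9
ecx=24
ecx=24+9=33
ecx=33-7=26
esi=9+11=20
ecx=26|30=30
edi=(-3)&7=5
ecx=30|5=31
esi=20-5=15
halt.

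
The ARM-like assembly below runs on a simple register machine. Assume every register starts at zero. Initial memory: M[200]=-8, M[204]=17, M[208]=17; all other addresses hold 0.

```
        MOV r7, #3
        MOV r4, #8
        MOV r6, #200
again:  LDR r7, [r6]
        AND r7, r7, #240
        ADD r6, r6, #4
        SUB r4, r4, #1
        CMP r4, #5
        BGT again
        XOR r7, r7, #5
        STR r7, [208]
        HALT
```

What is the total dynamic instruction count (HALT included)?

24

r7=3
r4=8
r6=200
r7=M[200]=-8
r7=(-8)&240=240
r6=200+4=204
r4=8-1=7
CMP r4, #5  (cmp 7,5)
BGT again: taken
r7=M[204]=17
r7=17&240=16
r6=204+4=208
r4=7-1=6
CMP r4, #5  (cmp 6,5)
BGT again: taken
r7=M[208]=17
r7=17&240=16
r6=208+4=212
r4=6-1=5
CMP r4, #5  (cmp 5,5)
BGT again: not taken
r7=16^5=21
STR r7, [208] → M[208]=21
halt.
Total executed instructions: 24.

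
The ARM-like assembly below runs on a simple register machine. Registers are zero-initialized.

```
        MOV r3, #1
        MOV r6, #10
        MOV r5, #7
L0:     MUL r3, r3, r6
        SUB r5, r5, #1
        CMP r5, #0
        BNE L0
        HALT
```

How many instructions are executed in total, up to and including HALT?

32

r3=1
r6=10
r5=7
r3=1*10=10
r5=7-1=6
CMP r5, #0  (cmp 6,0)
BNE L0: taken
r3=10*10=100
r5=6-1=5
CMP r5, #0  (cmp 5,0)
BNE L0: taken
r3=100*10=1000
r5=5-1=4
CMP r5, #0  (cmp 4,0)
BNE L0: taken
r3=1000*10=10000
r5=4-1=3
CMP r5, #0  (cmp 3,0)
BNE L0: taken
r3=10000*10=100000
r5=3-1=2
CMP r5, #0  (cmp 2,0)
BNE L0: taken
r3=100000*10=1000000
r5=2-1=1
CMP r5, #0  (cmp 1,0)
BNE L0: taken
r3=1000000*10=10000000
r5=1-1=0
CMP r5, #0  (cmp 0,0)
BNE L0: not taken
halt.
Total executed instructions: 32.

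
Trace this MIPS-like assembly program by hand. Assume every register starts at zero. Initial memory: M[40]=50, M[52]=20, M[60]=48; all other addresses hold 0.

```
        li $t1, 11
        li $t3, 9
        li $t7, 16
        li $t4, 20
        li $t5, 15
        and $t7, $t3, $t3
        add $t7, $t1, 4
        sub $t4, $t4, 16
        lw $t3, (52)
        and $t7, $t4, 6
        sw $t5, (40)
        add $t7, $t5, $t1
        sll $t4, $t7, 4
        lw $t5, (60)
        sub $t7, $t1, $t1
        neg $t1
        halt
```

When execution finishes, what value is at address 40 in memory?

li $t1, 11 → $t1=11
li $t3, 9 → $t3=9
li $t7, 16 → $t7=16
li $t4, 20 → $t4=20
li $t5, 15 → $t5=15
and $t7, $t3, $t3 → $t7=9&9=9
add $t7, $t1, 4 → $t7=11+4=15
sub $t4, $t4, 16 → $t4=20-16=4
lw $t3, (52) → $t3=M[52]=20
and $t7, $t4, 6 → $t7=4&6=4
sw $t5, (40) → M[40]=15
add $t7, $t5, $t1 → $t7=15+11=26
sll $t4, $t7, 4 → $t4=26<<4=416
lw $t5, (60) → $t5=M[60]=48
sub $t7, $t1, $t1 → $t7=11-11=0
neg $t1 → $t1=-(11)=-11
halt.

15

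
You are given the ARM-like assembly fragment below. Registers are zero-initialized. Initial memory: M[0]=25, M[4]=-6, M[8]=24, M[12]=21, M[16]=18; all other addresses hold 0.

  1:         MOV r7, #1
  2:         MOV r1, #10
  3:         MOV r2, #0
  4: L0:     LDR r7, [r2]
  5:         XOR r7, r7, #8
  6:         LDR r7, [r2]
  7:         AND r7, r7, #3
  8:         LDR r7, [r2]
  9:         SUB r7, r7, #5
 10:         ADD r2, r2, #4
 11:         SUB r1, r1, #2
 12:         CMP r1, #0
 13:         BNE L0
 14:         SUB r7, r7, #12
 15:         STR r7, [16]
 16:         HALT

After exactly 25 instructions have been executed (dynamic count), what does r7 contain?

r7=1
r1=10
r2=0
r7=M[0]=25
r7=25^8=17
r7=M[0]=25
r7=25&3=1
r7=M[0]=25
r7=25-5=20
r2=0+4=4
r1=10-2=8
CMP r1, #0  (cmp 8,0)
BNE L0: taken
r7=M[4]=-6
r7=(-6)^8=-14
r7=M[4]=-6
r7=(-6)&3=2
r7=M[4]=-6
r7=(-6)-5=-11
r2=4+4=8
r1=8-2=6
CMP r1, #0  (cmp 6,0)
BNE L0: taken
r7=M[8]=24
r7=24^8=16
After step 25: r7 = 16.

16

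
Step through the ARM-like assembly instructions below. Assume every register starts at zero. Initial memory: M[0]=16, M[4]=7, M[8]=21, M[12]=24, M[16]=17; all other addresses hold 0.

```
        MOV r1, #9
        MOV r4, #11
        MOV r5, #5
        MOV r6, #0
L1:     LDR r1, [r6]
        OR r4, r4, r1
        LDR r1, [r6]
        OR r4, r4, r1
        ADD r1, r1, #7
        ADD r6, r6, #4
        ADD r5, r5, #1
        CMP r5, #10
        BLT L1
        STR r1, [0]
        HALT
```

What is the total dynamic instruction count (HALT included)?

51

after MOV r1, #9: r1=9
after MOV r4, #11: r4=11
after MOV r5, #5: r5=5
after MOV r6, #0: r6=0
after LDR r1, [r6]: r1=M[0]=16
after OR r4, r4, r1: r4=11|16=27
after LDR r1, [r6]: r1=M[0]=16
after OR r4, r4, r1: r4=27|16=27
after ADD r1, r1, #7: r1=16+7=23
after ADD r6, r6, #4: r6=0+4=4
after ADD r5, r5, #1: r5=5+1=6
CMP r5, #10  (cmp 6,10)
BLT L1: taken
after LDR r1, [r6]: r1=M[4]=7
after OR r4, r4, r1: r4=27|7=31
after LDR r1, [r6]: r1=M[4]=7
after OR r4, r4, r1: r4=31|7=31
after ADD r1, r1, #7: r1=7+7=14
after ADD r6, r6, #4: r6=4+4=8
after ADD r5, r5, #1: r5=6+1=7
CMP r5, #10  (cmp 7,10)
BLT L1: taken
after LDR r1, [r6]: r1=M[8]=21
after OR r4, r4, r1: r4=31|21=31
after LDR r1, [r6]: r1=M[8]=21
after OR r4, r4, r1: r4=31|21=31
after ADD r1, r1, #7: r1=21+7=28
after ADD r6, r6, #4: r6=8+4=12
after ADD r5, r5, #1: r5=7+1=8
CMP r5, #10  (cmp 8,10)
BLT L1: taken
after LDR r1, [r6]: r1=M[12]=24
after OR r4, r4, r1: r4=31|24=31
after LDR r1, [r6]: r1=M[12]=24
after OR r4, r4, r1: r4=31|24=31
after ADD r1, r1, #7: r1=24+7=31
after ADD r6, r6, #4: r6=12+4=16
after ADD r5, r5, #1: r5=8+1=9
CMP r5, #10  (cmp 9,10)
BLT L1: taken
after LDR r1, [r6]: r1=M[16]=17
after OR r4, r4, r1: r4=31|17=31
after LDR r1, [r6]: r1=M[16]=17
after OR r4, r4, r1: r4=31|17=31
after ADD r1, r1, #7: r1=17+7=24
after ADD r6, r6, #4: r6=16+4=20
after ADD r5, r5, #1: r5=9+1=10
CMP r5, #10  (cmp 10,10)
BLT L1: not taken
STR r1, [0] → M[0]=24
halt.
Total executed instructions: 51.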